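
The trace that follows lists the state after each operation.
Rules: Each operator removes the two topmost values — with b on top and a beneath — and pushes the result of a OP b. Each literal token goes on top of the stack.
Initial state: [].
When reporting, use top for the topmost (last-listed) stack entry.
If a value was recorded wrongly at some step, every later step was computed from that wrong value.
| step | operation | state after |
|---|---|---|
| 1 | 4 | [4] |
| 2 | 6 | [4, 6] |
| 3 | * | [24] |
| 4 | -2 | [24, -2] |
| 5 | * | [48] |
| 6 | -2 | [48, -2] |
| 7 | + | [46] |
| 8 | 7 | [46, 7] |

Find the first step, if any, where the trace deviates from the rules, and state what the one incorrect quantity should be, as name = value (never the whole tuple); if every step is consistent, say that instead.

step 5, top = -48

step 1: push 4: top = 4 -> confirmed correct
step 2: push 6: top = 6 -> exactly as logged
step 3: 4 * 6 = 24 -> no discrepancy
step 4: push -2: top = -2 -> no discrepancy
step 5: 24 * -2 = -48 -> this is not what the trace shows
First incorrect step: 5; the correct value is top = -48.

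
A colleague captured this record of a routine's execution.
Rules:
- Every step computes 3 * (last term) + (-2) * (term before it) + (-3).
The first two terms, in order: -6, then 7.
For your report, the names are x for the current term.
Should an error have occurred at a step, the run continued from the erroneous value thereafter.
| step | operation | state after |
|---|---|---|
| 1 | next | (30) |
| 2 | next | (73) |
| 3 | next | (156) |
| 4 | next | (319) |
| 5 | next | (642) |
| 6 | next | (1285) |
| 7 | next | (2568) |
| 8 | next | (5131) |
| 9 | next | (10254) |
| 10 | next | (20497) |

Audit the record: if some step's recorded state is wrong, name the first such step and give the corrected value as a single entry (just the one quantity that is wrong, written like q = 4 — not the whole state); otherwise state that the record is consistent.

no error

Recomputing the run from the initial state:
step 1: x = 30
step 2: x = 73
step 3: x = 156
step 4: x = 319
step 5: x = 642
step 6: x = 1285
step 7: x = 2568
step 8: x = 5131
step 9: x = 10254
step 10: x = 20497
This matches the record at every step.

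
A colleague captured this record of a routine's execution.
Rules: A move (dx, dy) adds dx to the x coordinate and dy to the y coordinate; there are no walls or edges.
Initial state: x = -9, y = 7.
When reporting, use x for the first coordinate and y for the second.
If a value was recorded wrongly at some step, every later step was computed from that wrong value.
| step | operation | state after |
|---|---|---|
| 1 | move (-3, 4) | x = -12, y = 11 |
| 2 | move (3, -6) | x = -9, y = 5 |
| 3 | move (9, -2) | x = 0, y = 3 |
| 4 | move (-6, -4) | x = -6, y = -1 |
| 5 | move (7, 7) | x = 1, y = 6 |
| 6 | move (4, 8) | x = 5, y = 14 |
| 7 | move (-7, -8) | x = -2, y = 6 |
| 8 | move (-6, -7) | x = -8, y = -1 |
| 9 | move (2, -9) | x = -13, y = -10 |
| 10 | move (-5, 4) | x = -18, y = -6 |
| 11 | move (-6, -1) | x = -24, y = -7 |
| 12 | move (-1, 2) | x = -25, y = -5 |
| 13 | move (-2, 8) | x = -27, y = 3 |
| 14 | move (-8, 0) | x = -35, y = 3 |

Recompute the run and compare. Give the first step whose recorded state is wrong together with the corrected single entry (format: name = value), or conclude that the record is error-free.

Recomputing the run from the initial state:
step 1: x = -12, y = 11
step 2: x = -9, y = 5
step 3: x = 0, y = 3
step 4: x = -6, y = -1
step 5: x = 1, y = 6
step 6: x = 5, y = 14
step 7: x = -2, y = 6
step 8: x = -8, y = -1
step 9: x = -6, y = -10
step 10: x = -11, y = -6
step 11: x = -17, y = -7
step 12: x = -18, y = -5
step 13: x = -20, y = 3
step 14: x = -28, y = 3
The first disagreement with the record is at step 9, where the value should be x = -6.

step 9, x = -6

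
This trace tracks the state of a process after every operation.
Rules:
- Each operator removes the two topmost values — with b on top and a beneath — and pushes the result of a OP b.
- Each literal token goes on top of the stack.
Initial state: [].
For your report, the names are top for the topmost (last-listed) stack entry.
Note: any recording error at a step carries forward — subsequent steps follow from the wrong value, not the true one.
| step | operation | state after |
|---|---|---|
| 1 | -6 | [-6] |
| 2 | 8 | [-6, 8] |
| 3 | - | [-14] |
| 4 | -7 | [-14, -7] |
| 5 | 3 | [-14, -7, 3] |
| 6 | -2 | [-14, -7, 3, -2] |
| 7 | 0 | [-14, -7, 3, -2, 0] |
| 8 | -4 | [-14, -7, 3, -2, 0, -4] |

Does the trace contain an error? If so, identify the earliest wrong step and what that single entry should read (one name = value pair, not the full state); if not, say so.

no error

Recomputing the run from the initial state:
step 1: [-6]
step 2: [-6, 8]
step 3: [-14]
step 4: [-14, -7]
step 5: [-14, -7, 3]
step 6: [-14, -7, 3, -2]
step 7: [-14, -7, 3, -2, 0]
step 8: [-14, -7, 3, -2, 0, -4]
This matches the trace at every step.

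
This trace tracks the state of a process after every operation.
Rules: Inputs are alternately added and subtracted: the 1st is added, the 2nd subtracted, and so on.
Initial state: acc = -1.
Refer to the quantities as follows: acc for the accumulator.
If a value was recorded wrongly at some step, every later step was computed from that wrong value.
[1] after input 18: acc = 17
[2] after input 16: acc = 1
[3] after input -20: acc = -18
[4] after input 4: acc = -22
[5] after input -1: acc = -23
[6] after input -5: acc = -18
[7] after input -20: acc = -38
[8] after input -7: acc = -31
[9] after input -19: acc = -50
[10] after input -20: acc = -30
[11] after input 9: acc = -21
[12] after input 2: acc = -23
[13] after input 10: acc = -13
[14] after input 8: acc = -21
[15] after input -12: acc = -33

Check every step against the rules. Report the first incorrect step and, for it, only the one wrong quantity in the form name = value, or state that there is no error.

1. acc = -1 + 18 = 17 (confirmed correct)
2. acc = 17 - 16 = 1 (matches)
3. acc = 1 + -20 = -19 (the trace has a different value)
The audit stops at step 3: the recorded entry is wrong and should be acc = -19.

step 3, acc = -19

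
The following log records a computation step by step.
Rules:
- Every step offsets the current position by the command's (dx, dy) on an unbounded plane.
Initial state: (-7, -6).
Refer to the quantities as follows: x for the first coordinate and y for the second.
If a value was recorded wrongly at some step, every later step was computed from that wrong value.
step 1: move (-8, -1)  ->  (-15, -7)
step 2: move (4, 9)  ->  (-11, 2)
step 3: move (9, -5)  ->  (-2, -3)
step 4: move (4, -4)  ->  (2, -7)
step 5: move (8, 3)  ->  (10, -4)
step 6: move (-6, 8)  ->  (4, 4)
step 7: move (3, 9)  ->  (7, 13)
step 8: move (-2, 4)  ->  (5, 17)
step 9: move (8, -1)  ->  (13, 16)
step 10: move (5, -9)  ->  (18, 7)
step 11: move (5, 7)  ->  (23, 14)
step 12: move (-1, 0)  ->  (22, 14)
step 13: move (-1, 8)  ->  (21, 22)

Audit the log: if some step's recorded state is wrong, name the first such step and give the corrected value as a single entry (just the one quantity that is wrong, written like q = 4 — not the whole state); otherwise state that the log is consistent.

Recomputing the run from the initial state:
step 1: x = -15, y = -7
step 2: x = -11, y = 2
step 3: x = -2, y = -3
step 4: x = 2, y = -7
step 5: x = 10, y = -4
step 6: x = 4, y = 4
step 7: x = 7, y = 13
step 8: x = 5, y = 17
step 9: x = 13, y = 16
step 10: x = 18, y = 7
step 11: x = 23, y = 14
step 12: x = 22, y = 14
step 13: x = 21, y = 22
This matches the log at every step.

no error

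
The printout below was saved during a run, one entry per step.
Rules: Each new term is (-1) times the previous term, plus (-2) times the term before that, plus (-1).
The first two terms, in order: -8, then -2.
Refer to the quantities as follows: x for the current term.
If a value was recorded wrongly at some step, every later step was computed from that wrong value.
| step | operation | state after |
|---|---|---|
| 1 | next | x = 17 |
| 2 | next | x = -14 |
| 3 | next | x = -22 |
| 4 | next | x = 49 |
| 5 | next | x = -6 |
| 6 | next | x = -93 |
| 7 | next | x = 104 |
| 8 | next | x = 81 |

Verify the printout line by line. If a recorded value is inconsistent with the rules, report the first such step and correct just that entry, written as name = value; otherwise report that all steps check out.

step 3, x = -21

1. x = -1*(-2) + (-2)*(-8) + (-1) = 17 (no discrepancy)
2. x = -1*(17) + (-2)*(-2) + (-1) = -14 (agrees with the printout)
3. x = -1*(-14) + (-2)*(17) + (-1) = -21 (a discrepancy with the printout)
The earliest wrong entry is at step 3: it should read x = -21.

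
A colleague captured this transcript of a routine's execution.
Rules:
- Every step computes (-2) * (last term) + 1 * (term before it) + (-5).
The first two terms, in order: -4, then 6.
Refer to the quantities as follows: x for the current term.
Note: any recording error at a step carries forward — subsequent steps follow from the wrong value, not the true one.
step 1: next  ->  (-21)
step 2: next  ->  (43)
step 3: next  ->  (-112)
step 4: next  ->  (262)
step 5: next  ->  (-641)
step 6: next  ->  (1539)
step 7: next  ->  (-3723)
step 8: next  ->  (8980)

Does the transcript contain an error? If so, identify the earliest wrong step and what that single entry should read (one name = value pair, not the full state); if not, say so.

step 7, x = -3724

1. x = -2*(6) + (1)*(-4) + (-5) = -21 (verified)
2. x = -2*(-21) + (1)*(6) + (-5) = 43 (confirmed correct)
3. x = -2*(43) + (1)*(-21) + (-5) = -112 (checks out)
4. x = -2*(-112) + (1)*(43) + (-5) = 262 (exactly as logged)
5. x = -2*(262) + (1)*(-112) + (-5) = -641 (exactly as logged)
6. x = -2*(-641) + (1)*(262) + (-5) = 1539 (same as recorded)
7. x = -2*(1539) + (1)*(-641) + (-5) = -3724 (the recorded entry deviates here)
First incorrect step: 7; the correct value is x = -3724.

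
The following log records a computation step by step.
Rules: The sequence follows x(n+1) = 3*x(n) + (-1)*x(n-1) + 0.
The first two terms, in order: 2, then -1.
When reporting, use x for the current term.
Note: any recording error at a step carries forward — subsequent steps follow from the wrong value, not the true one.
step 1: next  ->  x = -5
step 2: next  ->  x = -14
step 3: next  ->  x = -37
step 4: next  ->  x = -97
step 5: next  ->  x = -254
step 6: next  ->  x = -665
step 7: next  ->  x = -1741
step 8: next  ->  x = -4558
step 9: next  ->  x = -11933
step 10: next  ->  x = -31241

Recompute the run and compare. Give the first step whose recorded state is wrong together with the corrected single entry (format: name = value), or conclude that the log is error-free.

Recomputing the run from the initial state:
step 1: x = -5
step 2: x = -14
step 3: x = -37
step 4: x = -97
step 5: x = -254
step 6: x = -665
step 7: x = -1741
step 8: x = -4558
step 9: x = -11933
step 10: x = -31241
This matches the log at every step.

no error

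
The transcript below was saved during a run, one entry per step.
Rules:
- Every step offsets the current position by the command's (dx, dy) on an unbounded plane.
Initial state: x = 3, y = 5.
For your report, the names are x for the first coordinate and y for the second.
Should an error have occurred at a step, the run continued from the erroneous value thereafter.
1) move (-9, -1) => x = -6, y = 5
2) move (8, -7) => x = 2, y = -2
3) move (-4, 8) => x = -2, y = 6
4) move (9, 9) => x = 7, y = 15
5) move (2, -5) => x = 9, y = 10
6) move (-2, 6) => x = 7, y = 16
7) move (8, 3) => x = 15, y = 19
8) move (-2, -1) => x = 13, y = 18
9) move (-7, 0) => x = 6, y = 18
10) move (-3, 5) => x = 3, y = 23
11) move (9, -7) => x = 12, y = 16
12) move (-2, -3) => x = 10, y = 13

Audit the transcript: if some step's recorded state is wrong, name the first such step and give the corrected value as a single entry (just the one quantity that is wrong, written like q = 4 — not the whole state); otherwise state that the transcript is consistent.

step 1, y = 4

step 1: x = 3 + (-9) = -6, y = 5 + (-1) = 4 -> the entry is off here
First deviation found at step 1; the corrected entry is y = 4.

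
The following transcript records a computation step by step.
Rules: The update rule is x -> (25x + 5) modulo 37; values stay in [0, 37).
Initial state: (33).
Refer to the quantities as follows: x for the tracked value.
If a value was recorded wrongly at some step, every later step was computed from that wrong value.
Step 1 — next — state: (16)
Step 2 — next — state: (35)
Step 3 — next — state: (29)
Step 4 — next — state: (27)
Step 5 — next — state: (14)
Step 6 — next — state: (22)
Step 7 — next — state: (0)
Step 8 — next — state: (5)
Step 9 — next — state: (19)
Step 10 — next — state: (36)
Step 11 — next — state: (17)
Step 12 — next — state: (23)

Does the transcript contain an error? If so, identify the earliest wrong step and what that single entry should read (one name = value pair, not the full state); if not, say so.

1. x = (25*33 + 5) mod 37 = 16 (no discrepancy)
2. x = (25*16 + 5) mod 37 = 35 (no discrepancy)
3. x = (25*35 + 5) mod 37 = 29 (checks out)
4. x = (25*29 + 5) mod 37 = 27 (consistent with the transcript)
5. x = (25*27 + 5) mod 37 = 14 (agrees with the transcript)
6. x = (25*14 + 5) mod 37 = 22 (checks out)
7. x = (25*22 + 5) mod 37 = 0 (consistent with the transcript)
8. x = (25*0 + 5) mod 37 = 5 (consistent with the transcript)
9. x = (25*5 + 5) mod 37 = 19 (exactly as logged)
10. x = (25*19 + 5) mod 37 = 36 (verified)
11. x = (25*36 + 5) mod 37 = 17 (exactly as logged)
12. x = (25*17 + 5) mod 37 = 23 (exactly as logged)
Nothing is out of place; the run is error-free.

no error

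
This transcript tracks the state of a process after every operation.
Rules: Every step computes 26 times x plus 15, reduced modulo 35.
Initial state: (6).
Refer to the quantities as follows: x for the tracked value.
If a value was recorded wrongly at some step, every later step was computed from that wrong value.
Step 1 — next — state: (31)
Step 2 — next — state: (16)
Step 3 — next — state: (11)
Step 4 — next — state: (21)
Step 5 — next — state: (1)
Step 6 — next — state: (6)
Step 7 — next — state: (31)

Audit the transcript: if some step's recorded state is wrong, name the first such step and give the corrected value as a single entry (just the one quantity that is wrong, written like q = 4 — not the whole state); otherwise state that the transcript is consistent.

no error

Recomputing the run from the initial state:
step 1: x = 31
step 2: x = 16
step 3: x = 11
step 4: x = 21
step 5: x = 1
step 6: x = 6
step 7: x = 31
This matches the transcript at every step.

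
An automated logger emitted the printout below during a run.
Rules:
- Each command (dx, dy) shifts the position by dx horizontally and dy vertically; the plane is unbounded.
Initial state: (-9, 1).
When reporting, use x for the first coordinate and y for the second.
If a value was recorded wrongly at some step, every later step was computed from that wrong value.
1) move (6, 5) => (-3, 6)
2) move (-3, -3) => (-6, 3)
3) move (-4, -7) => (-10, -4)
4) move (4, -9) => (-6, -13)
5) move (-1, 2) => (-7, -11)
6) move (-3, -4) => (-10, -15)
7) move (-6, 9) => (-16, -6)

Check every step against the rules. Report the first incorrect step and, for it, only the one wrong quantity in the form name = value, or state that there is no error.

Step 1: x = -9 + (6) = -3, y = 1 + (5) = 6 — same as recorded.
Step 2: x = -3 + (-3) = -6, y = 6 + (-3) = 3 — confirmed correct.
Step 3: x = -6 + (-4) = -10, y = 3 + (-7) = -4 — same as recorded.
Step 4: x = -10 + (4) = -6, y = -4 + (-9) = -13 — no discrepancy.
Step 5: x = -6 + (-1) = -7, y = -13 + (2) = -11 — consistent with the printout.
Step 6: x = -7 + (-3) = -10, y = -11 + (-4) = -15 — exactly as logged.
Step 7: x = -10 + (-6) = -16, y = -15 + (9) = -6 — no discrepancy.
Nothing is out of place; the run is error-free.

no error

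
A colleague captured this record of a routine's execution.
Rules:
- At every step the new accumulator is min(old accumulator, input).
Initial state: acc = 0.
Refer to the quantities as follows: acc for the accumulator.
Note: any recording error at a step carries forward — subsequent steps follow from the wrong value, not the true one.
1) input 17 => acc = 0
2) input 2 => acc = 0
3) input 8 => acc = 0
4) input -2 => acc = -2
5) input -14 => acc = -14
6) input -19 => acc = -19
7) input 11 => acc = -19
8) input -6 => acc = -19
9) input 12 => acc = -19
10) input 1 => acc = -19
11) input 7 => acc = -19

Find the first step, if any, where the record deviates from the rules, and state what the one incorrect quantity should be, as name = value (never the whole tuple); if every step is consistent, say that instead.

1. acc = min(0, 17) = 0 (in agreement)
2. acc = min(0, 2) = 0 (exactly as logged)
3. acc = min(0, 8) = 0 (same as recorded)
4. acc = min(0, -2) = -2 (verified)
5. acc = min(-2, -14) = -14 (consistent with the record)
6. acc = min(-14, -19) = -19 (in agreement)
7. acc = min(-19, 11) = -19 (same as recorded)
8. acc = min(-19, -6) = -19 (verified)
9. acc = min(-19, 12) = -19 (consistent with the record)
10. acc = min(-19, 1) = -19 (confirmed correct)
11. acc = min(-19, 7) = -19 (checks out)
The whole run recomputes cleanly — no discrepancies.

no error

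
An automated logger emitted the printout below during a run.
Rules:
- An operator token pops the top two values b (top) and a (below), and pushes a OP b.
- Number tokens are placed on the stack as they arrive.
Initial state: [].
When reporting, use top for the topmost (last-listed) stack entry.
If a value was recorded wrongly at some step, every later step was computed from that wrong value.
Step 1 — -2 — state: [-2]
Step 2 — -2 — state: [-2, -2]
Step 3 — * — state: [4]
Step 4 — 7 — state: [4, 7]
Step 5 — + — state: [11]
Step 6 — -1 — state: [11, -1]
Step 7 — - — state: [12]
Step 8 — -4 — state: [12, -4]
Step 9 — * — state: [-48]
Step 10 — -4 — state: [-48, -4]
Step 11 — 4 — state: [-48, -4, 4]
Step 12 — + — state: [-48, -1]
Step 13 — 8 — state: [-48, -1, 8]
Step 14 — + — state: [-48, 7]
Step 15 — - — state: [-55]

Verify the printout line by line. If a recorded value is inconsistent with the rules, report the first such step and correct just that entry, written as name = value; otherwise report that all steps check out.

step 12, top = 0

Recomputing the run from the initial state:
step 1: [-2]
step 2: [-2, -2]
step 3: [4]
step 4: [4, 7]
step 5: [11]
step 6: [11, -1]
step 7: [12]
step 8: [12, -4]
step 9: [-48]
step 10: [-48, -4]
step 11: [-48, -4, 4]
step 12: [-48, 0]
step 13: [-48, 0, 8]
step 14: [-48, 8]
step 15: [-56]
The first disagreement with the printout is at step 12, where the value should be top = 0.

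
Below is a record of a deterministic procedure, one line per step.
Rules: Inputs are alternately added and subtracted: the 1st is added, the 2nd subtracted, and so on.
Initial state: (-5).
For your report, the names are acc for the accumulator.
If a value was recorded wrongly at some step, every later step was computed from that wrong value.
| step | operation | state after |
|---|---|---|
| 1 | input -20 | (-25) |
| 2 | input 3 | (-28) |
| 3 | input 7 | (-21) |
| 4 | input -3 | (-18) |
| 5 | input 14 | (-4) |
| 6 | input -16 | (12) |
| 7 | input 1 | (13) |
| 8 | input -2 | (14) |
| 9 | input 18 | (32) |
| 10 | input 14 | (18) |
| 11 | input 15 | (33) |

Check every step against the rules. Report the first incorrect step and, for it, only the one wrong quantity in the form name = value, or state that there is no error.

step 8, acc = 15

Recomputing the run from the initial state:
step 1: acc = -25
step 2: acc = -28
step 3: acc = -21
step 4: acc = -18
step 5: acc = -4
step 6: acc = 12
step 7: acc = 13
step 8: acc = 15
step 9: acc = 33
step 10: acc = 19
step 11: acc = 34
The first disagreement with the record is at step 8, where the value should be acc = 15.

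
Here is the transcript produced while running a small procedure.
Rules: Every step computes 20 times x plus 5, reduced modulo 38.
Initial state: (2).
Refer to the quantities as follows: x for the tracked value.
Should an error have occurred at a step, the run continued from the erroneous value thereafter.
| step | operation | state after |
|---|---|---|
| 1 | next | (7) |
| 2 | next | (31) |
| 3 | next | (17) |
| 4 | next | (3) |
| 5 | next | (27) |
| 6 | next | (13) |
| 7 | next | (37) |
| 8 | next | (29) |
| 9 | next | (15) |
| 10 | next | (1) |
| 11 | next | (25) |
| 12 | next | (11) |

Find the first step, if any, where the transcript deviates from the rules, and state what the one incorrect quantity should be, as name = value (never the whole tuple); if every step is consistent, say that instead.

Recomputing the run from the initial state:
step 1: x = 7
step 2: x = 31
step 3: x = 17
step 4: x = 3
step 5: x = 27
step 6: x = 13
step 7: x = 37
step 8: x = 23
step 9: x = 9
step 10: x = 33
step 11: x = 19
step 12: x = 5
The first disagreement with the transcript is at step 8, where the value should be x = 23.

step 8, x = 23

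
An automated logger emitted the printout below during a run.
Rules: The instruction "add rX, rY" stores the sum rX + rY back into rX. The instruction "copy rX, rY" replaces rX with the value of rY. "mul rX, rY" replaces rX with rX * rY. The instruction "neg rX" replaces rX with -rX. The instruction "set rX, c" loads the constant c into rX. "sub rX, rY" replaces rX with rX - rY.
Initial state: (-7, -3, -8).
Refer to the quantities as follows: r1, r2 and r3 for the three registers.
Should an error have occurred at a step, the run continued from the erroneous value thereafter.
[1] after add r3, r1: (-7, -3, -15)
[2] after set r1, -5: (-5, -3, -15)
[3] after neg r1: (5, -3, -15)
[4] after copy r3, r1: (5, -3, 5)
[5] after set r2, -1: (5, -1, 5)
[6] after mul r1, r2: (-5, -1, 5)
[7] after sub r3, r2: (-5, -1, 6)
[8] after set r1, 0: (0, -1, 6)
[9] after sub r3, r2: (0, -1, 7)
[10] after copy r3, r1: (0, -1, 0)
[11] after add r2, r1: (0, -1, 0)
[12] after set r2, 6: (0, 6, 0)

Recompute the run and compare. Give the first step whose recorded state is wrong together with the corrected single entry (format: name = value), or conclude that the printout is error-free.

no error

Step 1: r3 = -8 + -7 = -15 — exactly as logged.
Step 2: r1 = -5 — same as recorded.
Step 3: r1 = -(-5) = 5 — confirmed correct.
Step 4: r3 = 5 — consistent with the printout.
Step 5: r2 = -1 — in agreement.
Step 6: r1 = 5 * -1 = -5 — matches.
Step 7: r3 = 5 - -1 = 6 — matches.
Step 8: r1 = 0 — exactly as logged.
Step 9: r3 = 6 - -1 = 7 — agrees with the printout.
Step 10: r3 = 0 — exactly as logged.
Step 11: r2 = -1 + 0 = -1 — no discrepancy.
Step 12: r2 = 6 — in agreement.
Each recorded entry agrees with the recomputation.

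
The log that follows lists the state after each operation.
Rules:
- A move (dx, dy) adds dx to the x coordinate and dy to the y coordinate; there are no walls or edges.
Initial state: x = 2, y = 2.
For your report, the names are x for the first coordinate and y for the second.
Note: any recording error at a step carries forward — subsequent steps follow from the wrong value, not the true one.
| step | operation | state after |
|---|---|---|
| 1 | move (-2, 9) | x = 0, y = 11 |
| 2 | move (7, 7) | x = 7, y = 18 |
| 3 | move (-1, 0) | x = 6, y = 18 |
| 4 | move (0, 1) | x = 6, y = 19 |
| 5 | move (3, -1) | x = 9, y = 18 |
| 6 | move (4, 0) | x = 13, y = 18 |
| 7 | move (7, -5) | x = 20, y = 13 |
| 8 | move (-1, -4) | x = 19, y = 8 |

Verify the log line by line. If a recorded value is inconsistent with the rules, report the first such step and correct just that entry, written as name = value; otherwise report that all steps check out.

Step 1: x = 2 + (-2) = 0, y = 2 + (9) = 11 — matches.
Step 2: x = 0 + (7) = 7, y = 11 + (7) = 18 — in agreement.
Step 3: x = 7 + (-1) = 6, y = 18 + (0) = 18 — consistent with the log.
Step 4: x = 6 + (0) = 6, y = 18 + (1) = 19 — verified.
Step 5: x = 6 + (3) = 9, y = 19 + (-1) = 18 — matches.
Step 6: x = 9 + (4) = 13, y = 18 + (0) = 18 — confirmed correct.
Step 7: x = 13 + (7) = 20, y = 18 + (-5) = 13 — matches.
Step 8: x = 20 + (-1) = 19, y = 13 + (-4) = 9 — not what was recorded.
The earliest wrong entry is at step 8: it should read y = 9.

step 8, y = 9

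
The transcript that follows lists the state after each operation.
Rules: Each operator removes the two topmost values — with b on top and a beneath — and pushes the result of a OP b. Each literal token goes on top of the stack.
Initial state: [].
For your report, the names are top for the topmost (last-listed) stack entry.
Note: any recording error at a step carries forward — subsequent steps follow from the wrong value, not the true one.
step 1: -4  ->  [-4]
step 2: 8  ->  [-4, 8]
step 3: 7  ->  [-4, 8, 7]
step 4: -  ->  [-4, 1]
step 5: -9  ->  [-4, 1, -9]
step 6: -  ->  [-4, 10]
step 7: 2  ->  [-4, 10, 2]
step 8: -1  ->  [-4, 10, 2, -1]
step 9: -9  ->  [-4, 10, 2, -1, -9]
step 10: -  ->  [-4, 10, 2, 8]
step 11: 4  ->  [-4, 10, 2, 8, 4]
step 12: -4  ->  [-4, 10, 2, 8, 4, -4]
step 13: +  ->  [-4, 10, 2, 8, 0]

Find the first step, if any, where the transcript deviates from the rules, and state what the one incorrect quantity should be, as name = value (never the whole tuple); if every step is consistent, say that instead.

no error

step 1: push -4: top = -4 -> checks out
step 2: push 8: top = 8 -> confirmed correct
step 3: push 7: top = 7 -> same as recorded
step 4: 8 - 7 = 1 -> in agreement
step 5: push -9: top = -9 -> no discrepancy
step 6: 1 - -9 = 10 -> exactly as logged
step 7: push 2: top = 2 -> matches
step 8: push -1: top = -1 -> consistent with the transcript
step 9: push -9: top = -9 -> matches
step 10: -1 - -9 = 8 -> checks out
step 11: push 4: top = 4 -> matches
step 12: push -4: top = -4 -> exactly as logged
step 13: 4 + -4 = 0 -> checks out
Each recorded entry agrees with the recomputation.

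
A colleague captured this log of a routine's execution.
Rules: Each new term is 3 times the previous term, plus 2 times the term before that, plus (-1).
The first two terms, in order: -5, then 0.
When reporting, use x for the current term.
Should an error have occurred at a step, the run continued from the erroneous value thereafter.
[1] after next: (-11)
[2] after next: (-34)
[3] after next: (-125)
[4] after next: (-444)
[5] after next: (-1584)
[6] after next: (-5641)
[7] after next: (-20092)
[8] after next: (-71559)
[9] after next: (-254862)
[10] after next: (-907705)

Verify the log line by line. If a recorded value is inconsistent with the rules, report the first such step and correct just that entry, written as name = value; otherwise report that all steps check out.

step 5, x = -1583

1. x = 3*(0) + (2)*(-5) + (-1) = -11 (agrees with the log)
2. x = 3*(-11) + (2)*(0) + (-1) = -34 (same as recorded)
3. x = 3*(-34) + (2)*(-11) + (-1) = -125 (agrees with the log)
4. x = 3*(-125) + (2)*(-34) + (-1) = -444 (in agreement)
5. x = 3*(-444) + (2)*(-125) + (-1) = -1583 (not what was recorded)
That makes step 5 the first incorrect line — x = -1583 is what it should show.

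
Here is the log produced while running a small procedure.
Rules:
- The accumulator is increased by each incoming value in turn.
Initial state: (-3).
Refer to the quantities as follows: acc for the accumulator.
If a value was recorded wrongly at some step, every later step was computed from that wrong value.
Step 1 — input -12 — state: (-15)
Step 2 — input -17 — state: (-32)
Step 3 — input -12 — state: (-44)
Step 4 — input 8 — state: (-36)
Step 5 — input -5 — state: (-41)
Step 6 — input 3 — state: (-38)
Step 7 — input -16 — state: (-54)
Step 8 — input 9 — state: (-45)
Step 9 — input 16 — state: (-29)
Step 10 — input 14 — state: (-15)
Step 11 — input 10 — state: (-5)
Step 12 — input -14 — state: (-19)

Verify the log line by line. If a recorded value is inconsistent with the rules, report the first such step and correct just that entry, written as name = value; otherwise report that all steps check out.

Recomputing the run from the initial state:
step 1: acc = -15
step 2: acc = -32
step 3: acc = -44
step 4: acc = -36
step 5: acc = -41
step 6: acc = -38
step 7: acc = -54
step 8: acc = -45
step 9: acc = -29
step 10: acc = -15
step 11: acc = -5
step 12: acc = -19
This matches the log at every step.

no error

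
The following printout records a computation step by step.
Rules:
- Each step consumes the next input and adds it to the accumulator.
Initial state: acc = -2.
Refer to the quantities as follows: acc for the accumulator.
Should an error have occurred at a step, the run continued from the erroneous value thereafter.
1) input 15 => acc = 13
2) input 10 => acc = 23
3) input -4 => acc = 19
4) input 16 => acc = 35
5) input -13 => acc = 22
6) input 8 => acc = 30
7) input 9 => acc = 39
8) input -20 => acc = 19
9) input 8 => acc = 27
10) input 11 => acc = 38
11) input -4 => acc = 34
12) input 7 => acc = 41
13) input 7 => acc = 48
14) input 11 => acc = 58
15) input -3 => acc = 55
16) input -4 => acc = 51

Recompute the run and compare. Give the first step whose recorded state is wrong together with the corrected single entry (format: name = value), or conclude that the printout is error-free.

step 1: acc = -2 + 15 = 13 -> consistent with the printout
step 2: acc = 13 + 10 = 23 -> verified
step 3: acc = 23 + -4 = 19 -> same as recorded
step 4: acc = 19 + 16 = 35 -> matches
step 5: acc = 35 + -13 = 22 -> confirmed correct
step 6: acc = 22 + 8 = 30 -> consistent with the printout
step 7: acc = 30 + 9 = 39 -> in agreement
step 8: acc = 39 + -20 = 19 -> in agreement
step 9: acc = 19 + 8 = 27 -> agrees with the printout
step 10: acc = 27 + 11 = 38 -> exactly as logged
step 11: acc = 38 + -4 = 34 -> same as recorded
step 12: acc = 34 + 7 = 41 -> checks out
step 13: acc = 41 + 7 = 48 -> same as recorded
step 14: acc = 48 + 11 = 59 -> first mismatch against the printout
The audit stops at step 14: the recorded entry is wrong and should be acc = 59.

step 14, acc = 59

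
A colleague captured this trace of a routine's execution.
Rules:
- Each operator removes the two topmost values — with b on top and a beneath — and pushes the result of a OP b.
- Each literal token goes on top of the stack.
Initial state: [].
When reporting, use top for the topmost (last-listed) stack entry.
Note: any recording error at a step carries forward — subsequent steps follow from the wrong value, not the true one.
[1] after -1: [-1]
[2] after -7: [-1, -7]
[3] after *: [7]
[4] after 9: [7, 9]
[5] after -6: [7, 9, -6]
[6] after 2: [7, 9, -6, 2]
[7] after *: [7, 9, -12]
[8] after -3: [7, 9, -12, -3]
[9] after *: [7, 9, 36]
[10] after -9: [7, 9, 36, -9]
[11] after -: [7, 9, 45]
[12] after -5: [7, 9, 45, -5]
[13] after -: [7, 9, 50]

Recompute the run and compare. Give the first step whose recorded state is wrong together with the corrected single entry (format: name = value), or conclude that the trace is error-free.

no error

Step 1: push -1: top = -1 — same as recorded.
Step 2: push -7: top = -7 — agrees with the trace.
Step 3: -1 * -7 = 7 — consistent with the trace.
Step 4: push 9: top = 9 — same as recorded.
Step 5: push -6: top = -6 — same as recorded.
Step 6: push 2: top = 2 — exactly as logged.
Step 7: -6 * 2 = -12 — in agreement.
Step 8: push -3: top = -3 — no discrepancy.
Step 9: -12 * -3 = 36 — no discrepancy.
Step 10: push -9: top = -9 — consistent with the trace.
Step 11: 36 - -9 = 45 — agrees with the trace.
Step 12: push -5: top = -5 — exactly as logged.
Step 13: 45 - -5 = 50 — agrees with the trace.
The recomputation confirms every line.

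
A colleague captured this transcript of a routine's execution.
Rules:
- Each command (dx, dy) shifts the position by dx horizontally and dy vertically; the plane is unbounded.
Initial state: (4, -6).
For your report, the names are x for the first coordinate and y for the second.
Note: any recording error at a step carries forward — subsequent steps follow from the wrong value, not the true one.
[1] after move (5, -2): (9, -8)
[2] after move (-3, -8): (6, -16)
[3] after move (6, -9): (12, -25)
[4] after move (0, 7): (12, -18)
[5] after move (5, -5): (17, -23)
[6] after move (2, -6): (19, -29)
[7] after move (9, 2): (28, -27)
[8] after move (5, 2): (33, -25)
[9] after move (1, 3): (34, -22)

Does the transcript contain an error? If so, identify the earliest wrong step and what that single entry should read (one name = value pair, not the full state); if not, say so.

1. x = 4 + (5) = 9, y = -6 + (-2) = -8 (verified)
2. x = 9 + (-3) = 6, y = -8 + (-8) = -16 (no discrepancy)
3. x = 6 + (6) = 12, y = -16 + (-9) = -25 (matches)
4. x = 12 + (0) = 12, y = -25 + (7) = -18 (verified)
5. x = 12 + (5) = 17, y = -18 + (-5) = -23 (matches)
6. x = 17 + (2) = 19, y = -23 + (-6) = -29 (same as recorded)
7. x = 19 + (9) = 28, y = -29 + (2) = -27 (consistent with the transcript)
8. x = 28 + (5) = 33, y = -27 + (2) = -25 (no discrepancy)
9. x = 33 + (1) = 34, y = -25 + (3) = -22 (verified)
Nothing is out of place; the run is error-free.

no error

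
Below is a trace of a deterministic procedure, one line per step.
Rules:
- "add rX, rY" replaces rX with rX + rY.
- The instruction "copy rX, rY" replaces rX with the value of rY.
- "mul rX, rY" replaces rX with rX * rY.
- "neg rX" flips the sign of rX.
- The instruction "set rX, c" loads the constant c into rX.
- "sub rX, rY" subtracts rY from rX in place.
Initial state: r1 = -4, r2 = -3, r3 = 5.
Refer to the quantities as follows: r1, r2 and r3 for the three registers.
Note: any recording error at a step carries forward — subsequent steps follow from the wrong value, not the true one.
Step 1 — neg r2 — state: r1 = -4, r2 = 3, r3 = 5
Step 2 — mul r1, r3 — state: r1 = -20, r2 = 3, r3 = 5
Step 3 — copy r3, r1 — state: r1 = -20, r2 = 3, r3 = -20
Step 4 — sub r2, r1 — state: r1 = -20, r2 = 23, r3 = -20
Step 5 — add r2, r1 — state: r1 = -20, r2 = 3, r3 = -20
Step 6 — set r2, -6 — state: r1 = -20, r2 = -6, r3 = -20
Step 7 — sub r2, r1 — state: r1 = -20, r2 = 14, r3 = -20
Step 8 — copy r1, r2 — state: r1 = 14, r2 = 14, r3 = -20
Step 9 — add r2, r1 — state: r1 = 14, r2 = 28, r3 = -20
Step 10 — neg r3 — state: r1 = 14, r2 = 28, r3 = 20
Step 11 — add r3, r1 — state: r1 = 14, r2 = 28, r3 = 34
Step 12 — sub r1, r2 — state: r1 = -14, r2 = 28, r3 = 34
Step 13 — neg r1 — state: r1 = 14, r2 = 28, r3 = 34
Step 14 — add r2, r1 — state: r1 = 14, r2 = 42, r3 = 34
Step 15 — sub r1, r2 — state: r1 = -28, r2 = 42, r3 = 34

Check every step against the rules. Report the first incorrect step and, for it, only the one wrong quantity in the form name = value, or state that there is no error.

no error

Recomputing the run from the initial state:
step 1: r1 = -4, r2 = 3, r3 = 5
step 2: r1 = -20, r2 = 3, r3 = 5
step 3: r1 = -20, r2 = 3, r3 = -20
step 4: r1 = -20, r2 = 23, r3 = -20
step 5: r1 = -20, r2 = 3, r3 = -20
step 6: r1 = -20, r2 = -6, r3 = -20
step 7: r1 = -20, r2 = 14, r3 = -20
step 8: r1 = 14, r2 = 14, r3 = -20
step 9: r1 = 14, r2 = 28, r3 = -20
step 10: r1 = 14, r2 = 28, r3 = 20
step 11: r1 = 14, r2 = 28, r3 = 34
step 12: r1 = -14, r2 = 28, r3 = 34
step 13: r1 = 14, r2 = 28, r3 = 34
step 14: r1 = 14, r2 = 42, r3 = 34
step 15: r1 = -28, r2 = 42, r3 = 34
This matches the trace at every step.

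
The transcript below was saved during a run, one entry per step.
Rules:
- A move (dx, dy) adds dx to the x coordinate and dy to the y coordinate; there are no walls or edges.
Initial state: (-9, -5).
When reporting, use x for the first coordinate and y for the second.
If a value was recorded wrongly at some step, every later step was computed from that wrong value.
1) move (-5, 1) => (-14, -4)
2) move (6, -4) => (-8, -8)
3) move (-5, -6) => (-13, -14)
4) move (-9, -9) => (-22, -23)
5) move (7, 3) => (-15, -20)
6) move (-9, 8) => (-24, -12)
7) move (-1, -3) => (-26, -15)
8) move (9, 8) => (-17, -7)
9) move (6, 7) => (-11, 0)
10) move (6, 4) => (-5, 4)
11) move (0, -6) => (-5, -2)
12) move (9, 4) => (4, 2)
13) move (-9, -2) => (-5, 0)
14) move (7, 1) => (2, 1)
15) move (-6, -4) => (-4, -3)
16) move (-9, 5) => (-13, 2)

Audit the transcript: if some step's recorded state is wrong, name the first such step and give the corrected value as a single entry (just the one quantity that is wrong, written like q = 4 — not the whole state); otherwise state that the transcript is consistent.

Step 1: x = -9 + (-5) = -14, y = -5 + (1) = -4 — no discrepancy.
Step 2: x = -14 + (6) = -8, y = -4 + (-4) = -8 — agrees with the transcript.
Step 3: x = -8 + (-5) = -13, y = -8 + (-6) = -14 — consistent with the transcript.
Step 4: x = -13 + (-9) = -22, y = -14 + (-9) = -23 — in agreement.
Step 5: x = -22 + (7) = -15, y = -23 + (3) = -20 — same as recorded.
Step 6: x = -15 + (-9) = -24, y = -20 + (8) = -12 — confirmed correct.
Step 7: x = -24 + (-1) = -25, y = -12 + (-3) = -15 — a discrepancy with the transcript.
That makes step 7 the first incorrect line — x = -25 is what it should show.

step 7, x = -25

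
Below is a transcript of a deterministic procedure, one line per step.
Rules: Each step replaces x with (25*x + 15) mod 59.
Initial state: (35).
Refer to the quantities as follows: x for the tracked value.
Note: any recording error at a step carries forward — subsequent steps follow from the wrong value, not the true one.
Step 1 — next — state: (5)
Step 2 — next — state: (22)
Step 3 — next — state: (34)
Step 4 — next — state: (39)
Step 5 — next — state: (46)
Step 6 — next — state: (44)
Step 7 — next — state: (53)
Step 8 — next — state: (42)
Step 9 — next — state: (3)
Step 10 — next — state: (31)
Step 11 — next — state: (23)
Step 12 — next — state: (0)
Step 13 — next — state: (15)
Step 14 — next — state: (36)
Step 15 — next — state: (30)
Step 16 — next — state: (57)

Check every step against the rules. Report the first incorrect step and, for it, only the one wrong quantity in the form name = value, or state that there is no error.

step 1: x = (25*35 + 15) mod 59 = 5 -> verified
step 2: x = (25*5 + 15) mod 59 = 22 -> exactly as logged
step 3: x = (25*22 + 15) mod 59 = 34 -> agrees with the transcript
step 4: x = (25*34 + 15) mod 59 = 39 -> verified
step 5: x = (25*39 + 15) mod 59 = 46 -> checks out
step 6: x = (25*46 + 15) mod 59 = 44 -> matches
step 7: x = (25*44 + 15) mod 59 = 53 -> verified
step 8: x = (25*53 + 15) mod 59 = 42 -> no discrepancy
step 9: x = (25*42 + 15) mod 59 = 3 -> checks out
step 10: x = (25*3 + 15) mod 59 = 31 -> confirmed correct
step 11: x = (25*31 + 15) mod 59 = 23 -> confirmed correct
step 12: x = (25*23 + 15) mod 59 = 0 -> confirmed correct
step 13: x = (25*0 + 15) mod 59 = 15 -> consistent with the transcript
step 14: x = (25*15 + 15) mod 59 = 36 -> exactly as logged
step 15: x = (25*36 + 15) mod 59 = 30 -> consistent with the transcript
step 16: x = (25*30 + 15) mod 59 = 57 -> same as recorded
Each recorded entry agrees with the recomputation.

no error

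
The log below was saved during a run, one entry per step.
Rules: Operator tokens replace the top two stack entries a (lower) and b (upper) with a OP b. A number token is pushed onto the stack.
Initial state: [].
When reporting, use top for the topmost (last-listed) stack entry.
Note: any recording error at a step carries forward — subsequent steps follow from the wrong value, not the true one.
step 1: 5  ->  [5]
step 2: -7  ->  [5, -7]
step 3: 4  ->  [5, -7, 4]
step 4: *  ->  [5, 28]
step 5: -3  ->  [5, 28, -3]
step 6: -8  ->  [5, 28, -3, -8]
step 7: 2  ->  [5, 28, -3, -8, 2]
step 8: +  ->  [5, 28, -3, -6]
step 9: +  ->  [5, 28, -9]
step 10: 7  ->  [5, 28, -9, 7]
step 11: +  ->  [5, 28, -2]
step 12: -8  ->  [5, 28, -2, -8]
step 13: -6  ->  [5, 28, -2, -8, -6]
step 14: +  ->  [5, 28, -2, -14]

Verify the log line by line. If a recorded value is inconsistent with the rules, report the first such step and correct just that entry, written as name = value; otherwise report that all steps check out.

Step 1: push 5: top = 5 — in agreement.
Step 2: push -7: top = -7 — matches.
Step 3: push 4: top = 4 — no discrepancy.
Step 4: -7 * 4 = -28 — the recorded entry deviates here.
The audit stops at step 4: the recorded entry is wrong and should be top = -28.

step 4, top = -28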